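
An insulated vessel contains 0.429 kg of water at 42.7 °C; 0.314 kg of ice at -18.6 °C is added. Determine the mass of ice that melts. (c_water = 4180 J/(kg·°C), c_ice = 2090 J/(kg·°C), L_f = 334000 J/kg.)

Heat available from the water dropping to 0 °C: 0.429×4180×42.7 = 76570 J.
Warming the ice to 0 °C takes 0.314×2090×18.6 = 12206 J, leaving 64364 J for melting.
Fully melting the ice requires m_ice L_f = 0.314×334000 = 104876 J.
That's not enough to melt it all — equilibrium is at 0 °C with ice remaining.
m_melt = 64364 / L_f = 0.1927 kg.

m_melted ≈ 0.193 kg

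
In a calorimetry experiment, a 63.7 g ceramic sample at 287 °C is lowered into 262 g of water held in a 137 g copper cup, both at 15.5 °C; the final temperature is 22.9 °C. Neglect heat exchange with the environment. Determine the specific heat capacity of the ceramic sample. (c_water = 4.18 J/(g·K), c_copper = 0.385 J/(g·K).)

Let T be the final temperature. ΣQ_i = 0:
63.7×c×(22.9 − 287) + 262×4.18×(22.9 − 15.5) + 137×0.385×(22.9 − 15.5) = 0
-16823 c = -8494.5
c = -8494.5/-16823 ≈ 0.5049 J/(g·K)

c ≈ 0.505 J/(g·K)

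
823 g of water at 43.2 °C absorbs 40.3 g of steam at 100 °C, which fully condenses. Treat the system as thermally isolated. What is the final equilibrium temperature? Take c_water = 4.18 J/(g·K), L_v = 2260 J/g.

Heat gained plus heat lost sum to zero:
condense steam: −40.3×2260 = −91078
  condensed water 100 °C→T: 168.45(T − 100)
  original water: 3440.1(T − 43.2)
3608.6 T = 91078 + 16845 + 148614 = 256537
T ≈ 71.09 °C (< 100 °C, so full condensation is consistent).

T_f ≈ 71.1 °C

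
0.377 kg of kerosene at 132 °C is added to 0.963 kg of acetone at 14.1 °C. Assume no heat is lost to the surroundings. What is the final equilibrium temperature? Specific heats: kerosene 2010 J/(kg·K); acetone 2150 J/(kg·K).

T_f ≈ 45.7 °C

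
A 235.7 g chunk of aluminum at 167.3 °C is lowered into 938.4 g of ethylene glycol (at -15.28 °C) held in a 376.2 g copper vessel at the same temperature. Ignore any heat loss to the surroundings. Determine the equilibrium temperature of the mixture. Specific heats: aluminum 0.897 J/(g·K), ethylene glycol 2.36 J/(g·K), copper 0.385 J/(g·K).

T_f ≈ -0.3 °C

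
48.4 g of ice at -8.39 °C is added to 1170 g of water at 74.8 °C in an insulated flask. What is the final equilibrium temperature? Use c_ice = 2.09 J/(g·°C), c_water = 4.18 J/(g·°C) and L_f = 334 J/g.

T_f ≈ 68.5 °C

Setting the total heat transfer to zero:
ice -8.39→0 °C: 48.4×2.09×8.39 = 848.7
  melt ice: 48.4×334 = 16166
  warm the meltwater: 202.31 T
  water cools: 1170×4.18×(T − 74.8) = 4890.6(T − 74.8)
5092.9 T = 365817 − 17014 = 348803
T ≈ 68.49 °C (positive, so assuming full melt was valid).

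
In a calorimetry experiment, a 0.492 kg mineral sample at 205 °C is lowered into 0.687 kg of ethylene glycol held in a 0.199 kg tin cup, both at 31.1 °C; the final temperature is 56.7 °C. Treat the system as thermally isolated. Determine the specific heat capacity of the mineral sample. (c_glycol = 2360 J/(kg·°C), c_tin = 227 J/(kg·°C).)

c ≈ 585 J/(kg·°C)

Let T be the final temperature. ΣQ_i = 0:
0.492·c·(56.7 − 205) + 0.687·2360·(56.7 − 31.1) + 0.199·227·(56.7 − 31.1) = 0
-72.96 c = -42662
c = -42662/-72.96 ≈ 584.7 J/(kg·°C)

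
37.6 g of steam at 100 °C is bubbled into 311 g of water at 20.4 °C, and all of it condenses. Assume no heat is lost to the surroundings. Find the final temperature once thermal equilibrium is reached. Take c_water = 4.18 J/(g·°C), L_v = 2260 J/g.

T_f ≈ 87.3 °C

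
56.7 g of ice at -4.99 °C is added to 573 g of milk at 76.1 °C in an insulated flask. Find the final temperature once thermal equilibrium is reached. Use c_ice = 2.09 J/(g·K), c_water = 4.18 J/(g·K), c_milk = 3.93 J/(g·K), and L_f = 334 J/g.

Let T be the final temperature. ΣQ_i = 0:
ice -4.99→0 °C: 56.7×2.09×4.99 = 591.33
  latent heat to melt: 56.7×334 = 18938
  meltwater 0→T: 56.7×4.18×T = 237.01 T
  milk: 2251.9(T − 76.1)
2488.9 T = 171369 − 19529 = 151840
T ≈ 61.01 °C — above 0 °C, consistent with complete melting.

T_f ≈ 61.0 °C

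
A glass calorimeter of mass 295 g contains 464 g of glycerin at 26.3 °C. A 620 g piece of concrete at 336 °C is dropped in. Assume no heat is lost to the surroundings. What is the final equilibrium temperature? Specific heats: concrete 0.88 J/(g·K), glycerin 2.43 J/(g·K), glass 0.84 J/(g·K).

Setting the total heat transfer to zero:
620×0.88×(T − 336) + 464×2.43×(T − 26.3) + 295×0.84×(T − 26.3) = 0
1920.9 T = 219493
T = 219493 / 1920.9 = 114 °C

T_f ≈ 114.3 °C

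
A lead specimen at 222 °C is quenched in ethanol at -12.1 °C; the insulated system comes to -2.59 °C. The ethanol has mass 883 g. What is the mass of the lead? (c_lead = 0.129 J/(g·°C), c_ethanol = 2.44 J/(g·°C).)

Conservation of energy gives ΣQ = 0:
m·0.129·(-2.59 − 222) + 883·2.44·(-2.59 − (-12.1)) = 0
-28.97 m = -20489
m = -20489/-28.97 ≈ 707.2 g

m ≈ 707 g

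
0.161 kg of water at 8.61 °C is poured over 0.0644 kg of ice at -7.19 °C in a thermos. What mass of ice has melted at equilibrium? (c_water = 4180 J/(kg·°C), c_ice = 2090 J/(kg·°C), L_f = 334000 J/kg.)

m_melted ≈ 0.0145 kg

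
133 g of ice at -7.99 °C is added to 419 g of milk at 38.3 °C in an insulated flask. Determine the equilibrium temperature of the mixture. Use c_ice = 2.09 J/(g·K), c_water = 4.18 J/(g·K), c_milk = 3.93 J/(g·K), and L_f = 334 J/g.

Setting the total heat transfer to zero:
ice -7.99→0 °C: 133·2.09·7.99 = 2221; latent heat to melt: 133·334 = 44422; meltwater 0→T: 133·4.18·T = 555.94 T; milk: 1646.7(T − 38.3)
2202.6 T = 63067 − 46643 = 16424
T ≈ 7.46 °C (positive, so assuming full melt was valid).

T_f ≈ 7.5 °C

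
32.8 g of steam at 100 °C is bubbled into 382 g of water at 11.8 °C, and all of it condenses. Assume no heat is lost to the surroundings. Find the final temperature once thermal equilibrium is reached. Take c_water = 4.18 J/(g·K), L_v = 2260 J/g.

T_f ≈ 61.5 °C

Energy conservation, ΣQ = 0:
steam→water at 100 °C releases m L_v = 32.8×2260 = 74128
  condensate cools 100→T: 32.8×4.18×(T − 100) = 137.1(T − 100)
  original water: 1596.8(T − 11.8)
1733.9 T = 74128 + 13710 + 18842 = 106680
T ≈ 61.53 °C (< 100 °C, so full condensation is consistent).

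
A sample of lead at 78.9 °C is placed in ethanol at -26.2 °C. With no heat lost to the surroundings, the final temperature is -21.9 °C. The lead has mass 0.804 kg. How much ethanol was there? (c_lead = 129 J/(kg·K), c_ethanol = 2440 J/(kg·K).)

m ≈ 0.996 kg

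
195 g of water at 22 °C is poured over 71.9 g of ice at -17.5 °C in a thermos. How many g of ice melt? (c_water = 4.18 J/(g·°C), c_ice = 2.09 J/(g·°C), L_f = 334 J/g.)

m_melted ≈ 45.8 g

Cooling the water to 0 °C releases 195·4.18·22 = 17932 J.
Warming the ice to 0 °C takes 71.9·2.09·17.5 = 2629.7 J, leaving 15302 J for melting.
To melt every bit of ice: 71.9·334 = 24015 J.
Since 15302 < 24015 J, not all the ice melts; equilibrium is at 0 °C.
Mass melted = 15302/334 ≈ 45.82 g.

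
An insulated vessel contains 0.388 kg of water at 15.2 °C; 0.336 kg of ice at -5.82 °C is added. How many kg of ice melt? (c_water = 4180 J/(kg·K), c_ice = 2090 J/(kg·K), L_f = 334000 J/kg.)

Water can give up m c ΔT = 0.388·4180·15.2 = 24652 J before reaching 0 °C.
Warming the ice to 0 °C takes 0.336·2090·5.82 = 4087 J, leaving 20565 J for melting.
Melting all 0.336 kg of ice would need 0.336·334000 = 112224 J.
20565 J < 112224 J, so only part of the ice melts and the system sits at 0 °C.
m_melted·334000 = 20565  ⇒  m_melted ≈ 0.06157 kg.

m_melted ≈ 0.0616 kg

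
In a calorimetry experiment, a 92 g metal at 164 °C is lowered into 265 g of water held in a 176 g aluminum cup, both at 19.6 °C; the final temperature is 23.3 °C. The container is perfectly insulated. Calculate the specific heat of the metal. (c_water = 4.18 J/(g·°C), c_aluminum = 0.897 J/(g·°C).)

c ≈ 0.362 J/(g·°C)

Net heat exchanged in the isolated system is zero:
92×c×(23.3 − 164) + 265×4.18×(23.3 − 19.6) + 176×0.897×(23.3 − 19.6) = 0
-12944 c = -4682.6
c = -4682.6/-12944 ≈ 0.3617 J/(g·°C)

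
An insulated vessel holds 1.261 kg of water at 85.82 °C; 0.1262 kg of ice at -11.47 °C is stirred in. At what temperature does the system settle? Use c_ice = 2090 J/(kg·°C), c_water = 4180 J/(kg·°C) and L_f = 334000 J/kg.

T_f ≈ 70.2 °C

Taking heat into each body as positive, Σ m c ΔT = 0:
warm ice to 0 °C: 0.1262×2090×(0 − (-11.47)) = 3025.3; melt ice: 0.1262×334000 = 42151; meltwater 0→T: 0.1262×4180×T = 527.52 T; water cools: 1.261×4180×(T − 85.82) = 5271(T − 85.82)
5798.5 T = 452356 − 45176 = 407179
T ≈ 70.22 °C. Since T > 0 °C, the all-ice-melts assumption holds.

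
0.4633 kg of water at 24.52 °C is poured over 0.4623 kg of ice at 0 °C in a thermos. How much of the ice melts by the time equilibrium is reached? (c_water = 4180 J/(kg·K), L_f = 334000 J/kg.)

m_melted ≈ 0.142 kg

Heat available from the water dropping to 0 °C: 0.4633·4180·24.52 = 47485 J.
Melting all 0.4623 kg of ice would need 0.4623·334000 = 154408 J.
That's not enough to melt it all — equilibrium is at 0 °C with ice remaining.
Mass melted = 47485/334000 ≈ 0.1422 kg.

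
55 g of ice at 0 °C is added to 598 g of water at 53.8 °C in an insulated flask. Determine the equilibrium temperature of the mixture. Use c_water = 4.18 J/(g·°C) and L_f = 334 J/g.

T_f ≈ 42.5 °C

Heat gained plus heat lost sum to zero:
fusion: m_ice L_f = 55×334 = 18370; meltwater 0→T: 55×4.18×T = 229.9 T; water: 2499.6(T − 53.8)
2729.5 T = 134481 − 18370 = 116111
T ≈ 42.54 °C — above 0 °C, consistent with complete melting.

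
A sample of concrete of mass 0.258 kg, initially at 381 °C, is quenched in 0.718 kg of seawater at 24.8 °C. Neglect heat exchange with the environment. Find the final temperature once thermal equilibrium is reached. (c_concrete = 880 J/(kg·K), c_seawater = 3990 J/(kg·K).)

T_f ≈ 51.0 °C

Set heat shed by the hot body equal to heat absorbed by the cold body:
0.258×880×(381 − T) = 0.718×3990×(T − 24.8)
227.04(381 − T) = 2864.8(T − 24.8)
3091.9 T = 157550  ⇒  T ≈ 50.96 °C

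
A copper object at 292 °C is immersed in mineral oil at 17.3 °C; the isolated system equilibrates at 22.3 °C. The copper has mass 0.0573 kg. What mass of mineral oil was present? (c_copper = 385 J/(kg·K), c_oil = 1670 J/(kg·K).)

m ≈ 0.713 kg

Net heat exchanged in the isolated system is zero:
0.0573×385×(22.3 − 292) + m×1670×(22.3 − 17.3) = 0
8350 m = 5949.7
m = 5949.7/8350 ≈ 0.7125 kg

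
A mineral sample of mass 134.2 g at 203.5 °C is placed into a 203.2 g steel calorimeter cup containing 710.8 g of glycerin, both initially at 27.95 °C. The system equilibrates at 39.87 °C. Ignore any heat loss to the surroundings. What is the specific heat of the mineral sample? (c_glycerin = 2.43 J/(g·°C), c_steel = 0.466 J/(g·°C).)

c ≈ 0.989 J/(g·°C)

Conservation of energy gives ΣQ = 0:
134.2×c×(39.87 − 203.5) + 710.8×2.43×(39.87 − 27.95) + 203.2×0.466×(39.87 − 27.95) = 0
-21959 c = -21717
c = -21717/-21959 ≈ 0.989 J/(g·°C)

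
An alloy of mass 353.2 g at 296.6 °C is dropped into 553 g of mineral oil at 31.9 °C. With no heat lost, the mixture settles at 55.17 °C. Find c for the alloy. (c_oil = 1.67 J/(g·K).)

c ≈ 0.252 J/(g·K)

m_s c (T_s − T_f) = m_oil c_oil (T_f − T_0):
353.2×c×(296.6 − 55.17) = 553×1.67×(55.17 − 31.9)
85273 c = 21490  ⇒  c ≈ 0.252 J/(g·K)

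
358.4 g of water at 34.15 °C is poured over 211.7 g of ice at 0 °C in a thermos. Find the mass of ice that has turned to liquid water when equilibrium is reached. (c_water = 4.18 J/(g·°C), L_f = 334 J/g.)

m_melted ≈ 153 g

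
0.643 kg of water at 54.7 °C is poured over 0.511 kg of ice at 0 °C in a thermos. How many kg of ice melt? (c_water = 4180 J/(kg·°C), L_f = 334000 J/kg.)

Cooling the water to 0 °C releases 0.643·4180·54.7 = 147019 J.
Fully melting the ice requires m_ice L_f = 0.511·334000 = 170674 J.
That's not enough to melt it all — equilibrium is at 0 °C with ice remaining.
Mass melted = 147019/334000 ≈ 0.4402 kg.

m_melted ≈ 0.44 kg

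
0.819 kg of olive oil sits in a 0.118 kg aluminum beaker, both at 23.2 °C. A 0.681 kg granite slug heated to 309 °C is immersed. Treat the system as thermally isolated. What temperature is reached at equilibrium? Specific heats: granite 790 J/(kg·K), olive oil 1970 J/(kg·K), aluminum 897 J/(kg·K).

Heat gained plus heat lost sum to zero:
0.681·790·(T − 309) + 0.819·1970·(T − 23.2) + 0.118·897·(T − 23.2) = 0
537.99(T − 309) + 1613.4(T − 23.2) + 105.85(T − 23.2) = 0
2257.3 T = 206126
T = 206126 / 2257.3 = 91.3 °C

T_f ≈ 91.3 °C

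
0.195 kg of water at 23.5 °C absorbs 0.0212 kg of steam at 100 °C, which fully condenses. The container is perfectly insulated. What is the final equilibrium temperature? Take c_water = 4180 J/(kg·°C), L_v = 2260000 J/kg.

T_f ≈ 84.0 °C

Let T be the final temperature. ΣQ_i = 0:
steam→water at 100 °C releases m L_v = 0.0212×2260000 = 47912
  condensed water 100 °C→T: 88.62(T − 100)
  original water: 815.1(T − 23.5)
903.72 T = 47912 + 8861.6 + 19155 = 75928
T ≈ 84.02 °C — below 100 °C, confirming all the steam condensed.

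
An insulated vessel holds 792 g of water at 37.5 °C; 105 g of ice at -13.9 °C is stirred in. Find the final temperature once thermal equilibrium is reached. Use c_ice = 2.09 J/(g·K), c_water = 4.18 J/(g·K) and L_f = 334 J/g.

T_f ≈ 22.9 °C

Heat gained plus heat lost sum to zero:
warm ice to 0 °C: 105·2.09·(0 − (-13.9)) = 3050.4
  fusion: m_ice L_f = 105·334 = 35070
  warm the meltwater: 438.9 T
  water: 3310.6(T − 37.5)
3749.5 T = 124146 − 38120 = 86026
T ≈ 22.94 °C — above 0 °C, consistent with complete melting.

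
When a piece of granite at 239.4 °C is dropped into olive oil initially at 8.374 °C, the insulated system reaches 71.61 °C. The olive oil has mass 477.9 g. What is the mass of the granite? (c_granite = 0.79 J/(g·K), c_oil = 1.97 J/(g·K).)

Let T be the final temperature. ΣQ_i = 0:
m×0.79×(71.61 − 239.4) + 477.9×1.97×(71.61 − 8.374) = 0
-132.55 m = -59534
m = -59534/-132.55 ≈ 449.1 g

m ≈ 449 g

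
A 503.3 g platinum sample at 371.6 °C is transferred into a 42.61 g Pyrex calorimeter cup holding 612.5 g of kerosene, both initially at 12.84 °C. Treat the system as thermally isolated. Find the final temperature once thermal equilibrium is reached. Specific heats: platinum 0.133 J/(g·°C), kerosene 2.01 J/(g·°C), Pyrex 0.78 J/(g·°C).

T_f is the heat-capacity-weighted average of the initial temperatures:
T_f = (66.94·371.6 + 1231.1·12.84 + 33.24·12.84) / (66.94 + 1231.1 + 33.24)
    = 41109 / 1331.3 ≈ 30.88 °C

T_f ≈ 30.9 °C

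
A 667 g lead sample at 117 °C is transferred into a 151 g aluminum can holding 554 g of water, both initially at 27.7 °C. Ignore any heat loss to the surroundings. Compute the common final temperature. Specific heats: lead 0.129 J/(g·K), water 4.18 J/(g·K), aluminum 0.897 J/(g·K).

T_f ≈ 30.7 °C

Setting the total heat transfer to zero:
667*0.129*(T − 117) + 554*4.18*(T − 27.7) + 151*0.897*(T − 27.7) = 0
2537.2 T = 77964
T = 77964 / 2537.2 = 30.7 °C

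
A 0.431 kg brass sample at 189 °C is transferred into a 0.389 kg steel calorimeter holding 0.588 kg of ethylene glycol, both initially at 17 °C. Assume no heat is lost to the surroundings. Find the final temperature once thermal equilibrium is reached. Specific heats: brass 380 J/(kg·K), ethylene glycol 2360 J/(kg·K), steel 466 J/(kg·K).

T_f ≈ 33.3 °C

Taking heat into each body as positive, Σ m c ΔT = 0:
0.431·380·(T − 189) + 0.588·2360·(T − 17) + 0.389·466·(T − 17) = 0
(163.78 + 1387.7 + 181.27) T = 163.78·189 + 1387.7·17 + 181.27·17
T ≈ 33.26 °C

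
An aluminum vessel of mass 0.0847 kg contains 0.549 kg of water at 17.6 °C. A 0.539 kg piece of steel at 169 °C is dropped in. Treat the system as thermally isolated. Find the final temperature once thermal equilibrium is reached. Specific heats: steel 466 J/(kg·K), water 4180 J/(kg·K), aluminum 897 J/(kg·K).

Let T be the final temperature. ΣQ_i = 0:
0.539×466×(T − 169) + 0.549×4180×(T − 17.6) + 0.0847×897×(T − 17.6) = 0
2622 T = 84174
T = 84174/2622 ≈ 32.10 °C

T_f ≈ 32.1 °C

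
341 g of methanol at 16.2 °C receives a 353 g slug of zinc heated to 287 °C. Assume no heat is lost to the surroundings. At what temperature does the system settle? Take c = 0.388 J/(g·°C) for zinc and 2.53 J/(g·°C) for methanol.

|Q_zinc| = |Q_methanol|:
353×0.388×(287 − T) = 341×2.53×(T − 16.2)
136.96(287 − T) = 862.73(T − 16.2)
999.69 T = 53285  ⇒  T ≈ 53.30 °C

T_f ≈ 53.3 °C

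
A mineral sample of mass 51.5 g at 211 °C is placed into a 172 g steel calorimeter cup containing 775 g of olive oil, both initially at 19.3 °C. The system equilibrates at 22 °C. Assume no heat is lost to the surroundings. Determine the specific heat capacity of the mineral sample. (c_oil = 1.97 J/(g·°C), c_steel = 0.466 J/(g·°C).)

Setting the total heat transfer to zero:
51.5×c×(22 − 211) + 775×1.97×(22 − 19.3) + 172×0.466×(22 − 19.3) = 0
-9733.5 c = -4338.6
c = -4338.6/-9733.5 ≈ 0.4457 J/(g·°C)

c ≈ 0.446 J/(g·°C)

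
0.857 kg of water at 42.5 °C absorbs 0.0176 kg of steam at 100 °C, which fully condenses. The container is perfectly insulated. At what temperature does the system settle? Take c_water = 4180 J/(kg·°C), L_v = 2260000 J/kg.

Energy balance with sensible and latent terms:
latent heat released on condensation: 0.0176×2260000 = 39776; condensed water 100 °C→T: 73.57(T − 100); original water: 3582.3(T − 42.5)
3655.8 T = 39776 + 7356.8 + 152246 = 199379
T ≈ 54.54 °C — below 100 °C, confirming all the steam condensed.

T_f ≈ 54.5 °C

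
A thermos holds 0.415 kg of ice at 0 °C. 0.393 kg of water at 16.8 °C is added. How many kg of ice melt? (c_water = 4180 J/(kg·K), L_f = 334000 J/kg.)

m_melted ≈ 0.0826 kg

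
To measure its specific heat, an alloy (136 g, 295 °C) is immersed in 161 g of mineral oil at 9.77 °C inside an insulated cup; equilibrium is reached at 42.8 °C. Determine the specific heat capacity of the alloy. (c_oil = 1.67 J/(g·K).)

c ≈ 0.259 J/(g·K)

m_s c (T_s − T_f) = m_oil c_oil (T_f − T_0):
136×c×(295 − 42.8) = 161×1.67×(42.8 − 9.77)
34299 c = 8880.8  ⇒  c ≈ 0.2589 J/(g·K)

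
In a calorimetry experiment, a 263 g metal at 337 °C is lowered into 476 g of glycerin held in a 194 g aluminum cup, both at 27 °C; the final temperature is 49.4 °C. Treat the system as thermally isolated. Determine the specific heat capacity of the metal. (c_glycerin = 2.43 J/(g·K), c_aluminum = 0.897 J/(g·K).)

Let T be the final temperature. ΣQ_i = 0:
263×c×(49.4 − 337) + 476×2.43×(49.4 − 27) + 194×0.897×(49.4 − 27) = 0
-75639 c = -29808
c = -29808/-75639 ≈ 0.3941 J/(g·K)

c ≈ 0.394 J/(g·K)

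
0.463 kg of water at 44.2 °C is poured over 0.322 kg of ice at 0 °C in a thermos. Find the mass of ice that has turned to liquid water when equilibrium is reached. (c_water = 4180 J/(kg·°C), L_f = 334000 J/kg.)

Heat available from the water dropping to 0 °C: 0.463·4180·44.2 = 85542 J.
Fully melting the ice requires m_ice L_f = 0.322·334000 = 107548 J.
Since 85542 < 107548 J, not all the ice melts; equilibrium is at 0 °C.
m_melted·334000 = 85542  ⇒  m_melted ≈ 0.2561 kg.

m_melted ≈ 0.256 kg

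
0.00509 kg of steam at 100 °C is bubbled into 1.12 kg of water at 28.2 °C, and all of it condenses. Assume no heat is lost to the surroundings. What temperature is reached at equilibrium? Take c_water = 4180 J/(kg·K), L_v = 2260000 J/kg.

T_f ≈ 31.0 °C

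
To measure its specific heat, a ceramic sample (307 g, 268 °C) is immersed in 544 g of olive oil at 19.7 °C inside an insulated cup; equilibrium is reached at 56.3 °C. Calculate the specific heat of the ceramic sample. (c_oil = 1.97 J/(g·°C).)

c ≈ 0.604 J/(g·°C)

Heat lost by the ceramic sample = heat gained by the oil:
307·c·(268 − 56.3) = 544·1.97·(56.3 − 19.7)
64992 c = 39223  ⇒  c ≈ 0.6035 J/(g·°C)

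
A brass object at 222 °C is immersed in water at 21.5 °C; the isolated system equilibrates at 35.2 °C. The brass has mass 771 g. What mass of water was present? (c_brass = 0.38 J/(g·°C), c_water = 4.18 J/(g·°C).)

Net heat exchanged in the isolated system is zero:
771×0.38×(35.2 − 222) + m×4.18×(35.2 − 21.5) = 0
57.27 m = 54729
m = 54729/57.27 ≈ 955.7 g

m ≈ 956 g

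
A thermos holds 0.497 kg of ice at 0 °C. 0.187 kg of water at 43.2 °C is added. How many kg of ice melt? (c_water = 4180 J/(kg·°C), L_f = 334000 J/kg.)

Water can give up m c ΔT = 0.187·4180·43.2 = 33768 J before reaching 0 °C.
To melt every bit of ice: 0.497·334000 = 165998 J.
That's not enough to melt it all — equilibrium is at 0 °C with ice remaining.
Mass melted = 33768/334000 ≈ 0.1011 kg.

m_melted ≈ 0.101 kg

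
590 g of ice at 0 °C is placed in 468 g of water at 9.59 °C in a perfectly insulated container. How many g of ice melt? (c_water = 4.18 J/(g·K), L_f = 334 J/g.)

m_melted ≈ 56.2 g

Cooling the water to 0 °C releases 468×4.18×9.59 = 18760 J.
Fully melting the ice requires m_ice L_f = 590×334 = 197060 J.
18760 J < 197060 J, so only part of the ice melts and the system sits at 0 °C.
Mass melted = 18760/334 ≈ 56.17 g.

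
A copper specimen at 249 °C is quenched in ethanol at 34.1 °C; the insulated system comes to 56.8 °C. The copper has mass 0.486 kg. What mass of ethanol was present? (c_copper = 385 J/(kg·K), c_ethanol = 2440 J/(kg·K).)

Taking heat into each body as positive, Σ m c ΔT = 0:
0.486·385·(56.8 − 249) + m·2440·(56.8 − 34.1) = 0
55388 m = 35963
m = 35963/55388 ≈ 0.6493 kg

m ≈ 0.649 kg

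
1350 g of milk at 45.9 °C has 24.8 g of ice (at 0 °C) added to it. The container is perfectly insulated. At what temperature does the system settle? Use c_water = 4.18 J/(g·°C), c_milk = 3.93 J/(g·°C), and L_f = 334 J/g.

Sum of m c ΔT and latent-heat terms is zero:
latent heat to melt: 24.8·334 = 8283.2; warm the meltwater: 103.66 T; milk: 5305.5(T − 45.9)
5409.2 T = 243522 − 8283.2 = 235239
T ≈ 43.49 °C. Since T > 0 °C, the all-ice-melts assumption holds.

T_f ≈ 43.5 °C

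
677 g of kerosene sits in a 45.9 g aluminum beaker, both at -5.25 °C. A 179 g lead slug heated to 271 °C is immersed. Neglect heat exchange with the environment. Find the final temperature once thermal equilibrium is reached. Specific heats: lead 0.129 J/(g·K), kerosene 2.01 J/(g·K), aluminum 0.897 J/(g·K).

T_f ≈ -0.8 °C

Let T be the final temperature. ΣQ_i = 0:
179×0.129×(T − 271) + 677×2.01×(T − (-5.25)) + 45.9×0.897×(T − (-5.25)) = 0
23.09(T − 271) + 1360.8(T − (-5.25)) + 41.17(T − (-5.25)) = 0
1425 T = -1102.5
T = -1102.5 / 1425 = -0.774 °C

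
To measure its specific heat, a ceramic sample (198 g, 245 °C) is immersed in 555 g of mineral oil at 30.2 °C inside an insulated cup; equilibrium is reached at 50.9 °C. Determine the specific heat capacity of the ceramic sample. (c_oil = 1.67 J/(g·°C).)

c ≈ 0.499 J/(g·°C)

Heat lost by the ceramic sample = heat gained by the oil:
198·c·(245 − 50.9) = 555·1.67·(50.9 − 30.2)
38432 c = 19186  ⇒  c ≈ 0.4992 J/(g·°C)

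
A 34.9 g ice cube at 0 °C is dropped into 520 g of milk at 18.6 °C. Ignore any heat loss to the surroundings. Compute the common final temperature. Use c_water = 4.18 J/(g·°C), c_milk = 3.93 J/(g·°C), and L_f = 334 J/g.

T_f ≈ 12.0 °C

Let T be the final temperature. ΣQ_i = 0:
melt ice: 34.9·334 = 11657
  warm the meltwater: 145.88 T
  milk: 2043.6(T − 18.6)
2189.5 T = 38011 − 11657 = 26354
T ≈ 12.04 °C — above 0 °C, consistent with complete melting.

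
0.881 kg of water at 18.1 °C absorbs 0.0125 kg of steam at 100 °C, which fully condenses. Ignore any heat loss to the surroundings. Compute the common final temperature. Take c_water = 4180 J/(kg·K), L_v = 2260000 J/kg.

T_f ≈ 26.8 °C

Energy conservation, ΣQ = 0:
latent heat released on condensation: 0.0125·2260000 = 28250
  condensed water 100 °C→T: 52.25(T − 100)
  original water: 3682.6(T − 18.1)
3734.8 T = 28250 + 5225 + 66655 = 100130
T ≈ 26.81 °C, under the boiling point, so the assumption holds.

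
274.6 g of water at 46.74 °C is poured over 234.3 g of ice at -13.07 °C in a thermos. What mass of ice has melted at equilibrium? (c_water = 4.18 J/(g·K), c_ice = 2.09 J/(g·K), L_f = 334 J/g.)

Water can give up m c ΔT = 274.6·4.18·46.74 = 53649 J before reaching 0 °C.
Of that, 234.3·2.09·13.07 = 6400.2 J goes to bring the ice to 0 °C, leaving 47249 J.
Melting all 234.3 g of ice would need 234.3·334 = 78256 J.
That's not enough to melt it all — equilibrium is at 0 °C with ice remaining.
Mass melted = 47249/334 ≈ 141.5 g.

m_melted ≈ 141 g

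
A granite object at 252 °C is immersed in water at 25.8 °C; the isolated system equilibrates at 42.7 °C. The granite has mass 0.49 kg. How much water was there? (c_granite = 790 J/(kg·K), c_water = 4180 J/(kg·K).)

|Q_granite| = |Q_water|:
0.49·790·(252 − 42.7) = m·4180·(42.7 − 25.8)
70642 m = 81020  ⇒  m ≈ 1.147 kg

m ≈ 1.15 kg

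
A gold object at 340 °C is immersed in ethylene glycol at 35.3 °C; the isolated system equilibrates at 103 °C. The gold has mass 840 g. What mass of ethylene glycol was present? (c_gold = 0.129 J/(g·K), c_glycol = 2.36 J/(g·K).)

Conservation of energy gives ΣQ = 0:
840·0.129·(103 − 340) + m·2.36·(103 − 35.3) = 0
159.77 m = 25681
m = 25681/159.77 ≈ 160.7 g

m ≈ 161 g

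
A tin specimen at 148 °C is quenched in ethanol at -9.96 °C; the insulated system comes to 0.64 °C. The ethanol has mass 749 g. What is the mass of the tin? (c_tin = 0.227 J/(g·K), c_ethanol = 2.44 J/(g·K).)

m ≈ 579 g

Heat gained plus heat lost sum to zero:
m·0.227·(0.64 − 148) + 749·2.44·(0.64 − (-9.96)) = 0
-33.45 m = -19372
m = -19372/-33.45 ≈ 579.1 g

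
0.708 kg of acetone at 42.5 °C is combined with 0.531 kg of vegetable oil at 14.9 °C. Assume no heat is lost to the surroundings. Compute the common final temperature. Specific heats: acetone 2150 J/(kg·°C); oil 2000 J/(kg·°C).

Net heat exchanged in the isolated system is zero:
0.708·2150·(T − 42.5) + 0.531·2000·(T − 14.9) = 0
(1522.2 + 1062) T = 1522.2·42.5 + 1062·14.9
T = 80517 / 2584.2 = 31.2 °C

T_f ≈ 31.2 °C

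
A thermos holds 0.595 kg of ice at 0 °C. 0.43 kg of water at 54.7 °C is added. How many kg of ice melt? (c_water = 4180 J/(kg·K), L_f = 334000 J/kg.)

Water can give up m c ΔT = 0.43×4180×54.7 = 98318 J before reaching 0 °C.
To melt every bit of ice: 0.595×334000 = 198730 J.
Since 98318 < 198730 J, not all the ice melts; equilibrium is at 0 °C.
m_melt = 98318 / L_f = 0.2944 kg.

m_melted ≈ 0.294 kg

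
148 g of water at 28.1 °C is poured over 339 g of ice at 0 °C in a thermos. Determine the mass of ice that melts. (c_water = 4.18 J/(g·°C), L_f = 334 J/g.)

m_melted ≈ 52 g

Water can give up m c ΔT = 148·4.18·28.1 = 17384 J before reaching 0 °C.
Fully melting the ice requires m_ice L_f = 339·334 = 113226 J.
That's not enough to melt it all — equilibrium is at 0 °C with ice remaining.
Mass melted = 17384/334 ≈ 52.05 g.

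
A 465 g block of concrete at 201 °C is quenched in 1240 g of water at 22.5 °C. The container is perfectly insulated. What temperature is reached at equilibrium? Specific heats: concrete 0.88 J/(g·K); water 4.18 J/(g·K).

T_f ≈ 35.6 °C

Taking heat into each body as positive, Σ m c ΔT = 0:
465*0.88*(T − 201) + 1240*4.18*(T − 22.5) = 0
409.2(T − 201) + 5183.2(T − 22.5) = 0
(409.2 + 5183.2) T = 409.2*201 + 5183.2*22.5
T = 198871/5592.4 ≈ 35.56 °C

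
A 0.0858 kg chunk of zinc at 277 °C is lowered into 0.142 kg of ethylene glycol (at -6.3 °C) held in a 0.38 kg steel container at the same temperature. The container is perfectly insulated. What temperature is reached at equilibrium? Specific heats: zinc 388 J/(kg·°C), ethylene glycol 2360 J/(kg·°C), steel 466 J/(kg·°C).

T_f ≈ 11.0 °C

Let T be the final temperature. ΣQ_i = 0:
0.0858·388·(T − 277) + 0.142·2360·(T − (-6.3)) + 0.38·466·(T − (-6.3)) = 0
(33.29 + 335.12 + 177.08) T = 33.29·277 + 335.12·(-6.3) + 177.08·(-6.3)
T ≈ 10.99 °C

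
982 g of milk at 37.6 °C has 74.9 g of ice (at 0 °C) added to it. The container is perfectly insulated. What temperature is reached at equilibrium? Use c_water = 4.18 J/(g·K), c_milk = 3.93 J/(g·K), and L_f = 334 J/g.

T_f ≈ 28.8 °C

Conservation of energy gives ΣQ = 0:
fusion: m_ice L_f = 74.9·334 = 25017
  meltwater 0→T: 74.9·4.18·T = 313.08 T
  milk: 3859.3(T − 37.6)
4172.3 T = 145108 − 25017 = 120092
T ≈ 28.78 °C (positive, so assuming full melt was valid).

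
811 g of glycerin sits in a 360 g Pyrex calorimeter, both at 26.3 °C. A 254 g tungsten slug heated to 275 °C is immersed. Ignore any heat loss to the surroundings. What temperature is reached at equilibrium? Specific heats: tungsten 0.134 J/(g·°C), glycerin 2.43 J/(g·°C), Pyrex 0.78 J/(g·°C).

T_f ≈ 30.0 °C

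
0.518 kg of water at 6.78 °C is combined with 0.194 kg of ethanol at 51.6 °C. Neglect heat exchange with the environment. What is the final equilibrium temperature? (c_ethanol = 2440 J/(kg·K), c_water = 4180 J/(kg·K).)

T_f ≈ 14.8 °C

With ΣQ=0 the equilibrium temperature is the m·c-weighted mean:
T_f = (473.36×51.6 + 2165.2×6.78) / (473.36 + 2165.2)
    = 39106 / 2638.6 ≈ 14.82 °C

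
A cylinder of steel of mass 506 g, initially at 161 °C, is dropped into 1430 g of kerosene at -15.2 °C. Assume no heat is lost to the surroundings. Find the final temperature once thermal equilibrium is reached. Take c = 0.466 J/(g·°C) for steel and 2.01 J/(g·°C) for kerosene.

T_f ≈ -1.8 °C

Let T be the final temperature. ΣQ_i = 0:
506×0.466×(T − 161) + 1430×2.01×(T − (-15.2)) = 0
(235.8 + 2874.3) T = 235.8×161 + 2874.3×(-15.2)
T = -5726.2/3110.1 ≈ -1.84 °C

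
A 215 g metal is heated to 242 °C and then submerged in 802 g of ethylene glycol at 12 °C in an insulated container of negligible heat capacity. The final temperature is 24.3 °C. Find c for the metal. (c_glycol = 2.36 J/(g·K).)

c ≈ 0.497 J/(g·K)

Energy conservation, ΣQ = 0:
215·c·(24.3 − 242) + 802·2.36·(24.3 − 12) = 0
-46806 c = -23280
c = -23280/-46806 ≈ 0.4974 J/(g·K)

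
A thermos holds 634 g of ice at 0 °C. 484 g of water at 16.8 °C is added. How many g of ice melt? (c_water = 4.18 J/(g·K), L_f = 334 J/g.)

Heat available from the water dropping to 0 °C: 484·4.18·16.8 = 33988 J.
Fully melting the ice requires m_ice L_f = 634·334 = 211756 J.
33988 J < 211756 J, so only part of the ice melts and the system sits at 0 °C.
Mass melted = 33988/334 ≈ 101.8 g.

m_melted ≈ 102 g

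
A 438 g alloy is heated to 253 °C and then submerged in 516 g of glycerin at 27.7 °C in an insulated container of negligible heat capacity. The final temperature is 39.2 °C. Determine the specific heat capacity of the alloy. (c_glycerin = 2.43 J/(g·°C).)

c ≈ 0.154 J/(g·°C)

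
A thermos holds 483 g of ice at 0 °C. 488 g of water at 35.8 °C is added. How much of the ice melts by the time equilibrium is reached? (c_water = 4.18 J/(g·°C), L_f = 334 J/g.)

m_melted ≈ 219 g

Cooling the water to 0 °C releases 488·4.18·35.8 = 73026 J.
To melt every bit of ice: 483·334 = 161322 J.
Since 73026 < 161322 J, not all the ice melts; equilibrium is at 0 °C.
Mass melted = 73026/334 ≈ 218.6 g.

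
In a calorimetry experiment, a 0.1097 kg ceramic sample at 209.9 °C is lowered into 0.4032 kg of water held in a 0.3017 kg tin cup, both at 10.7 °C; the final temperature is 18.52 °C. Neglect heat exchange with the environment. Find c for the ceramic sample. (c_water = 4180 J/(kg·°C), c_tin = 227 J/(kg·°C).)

c ≈ 653 J/(kg·°C)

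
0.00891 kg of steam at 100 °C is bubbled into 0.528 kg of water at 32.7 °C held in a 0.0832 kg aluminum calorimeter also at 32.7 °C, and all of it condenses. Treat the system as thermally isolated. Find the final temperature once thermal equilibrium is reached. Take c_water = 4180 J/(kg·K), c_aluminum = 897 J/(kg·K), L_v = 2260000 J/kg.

Heat gained plus heat lost sum to zero:
steam→water at 100 °C releases m L_v = 0.00891·2260000 = 20137
  condensate cools 100→T: 0.00891·4180·(T − 100) = 37.24(T − 100)
  water warms: 0.528·4180·(T − 32.7) = 2207(T − 32.7)
  aluminum cup: 0.0832·897·(T − 32.7) = 74.63(T − 32.7)
2318.9 T = 20137 + 3724.4 + 74611 = 98472
T ≈ 42.46 °C — below 100 °C, confirming all the steam condensed.

T_f ≈ 42.5 °C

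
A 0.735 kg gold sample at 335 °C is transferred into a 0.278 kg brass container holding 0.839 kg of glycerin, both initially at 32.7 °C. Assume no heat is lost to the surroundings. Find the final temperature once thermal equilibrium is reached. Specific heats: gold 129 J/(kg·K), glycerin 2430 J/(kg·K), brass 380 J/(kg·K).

T_f ≈ 45.5 °C

T_f is the heat-capacity-weighted average of the initial temperatures:
T_f = (94.81*335 + 2038.8*32.7 + 105.64*32.7) / (94.81 + 2038.8 + 105.64)
    = 101885 / 2239.2 ≈ 45.50 °C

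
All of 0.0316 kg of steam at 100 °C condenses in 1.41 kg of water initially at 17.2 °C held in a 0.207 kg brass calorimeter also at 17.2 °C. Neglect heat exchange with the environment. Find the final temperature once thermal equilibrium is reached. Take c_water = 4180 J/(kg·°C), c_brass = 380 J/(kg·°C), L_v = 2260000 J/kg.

Setting the total heat transfer to zero:
condense steam: −0.0316·2260000 = −71416
  condensed water 100 °C→T: 132.09(T − 100)
  original water: 5893.8(T − 17.2)
  cup: 78.66(T − 17.2)
6104.5 T = 71416 + 13209 + 102726 = 187351
T ≈ 30.69 °C — below 100 °C, confirming all the steam condensed.

T_f ≈ 30.7 °C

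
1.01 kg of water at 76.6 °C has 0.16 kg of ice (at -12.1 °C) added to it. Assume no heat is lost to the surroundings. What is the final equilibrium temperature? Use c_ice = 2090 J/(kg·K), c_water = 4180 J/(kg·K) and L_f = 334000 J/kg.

T_f ≈ 54.4 °C

Net heat exchanged in the isolated system is zero:
ice -12.1→0 °C: 0.16·2090·12.1 = 4046.2
  latent heat to melt: 0.16·334000 = 53440
  meltwater 0→T: 0.16·4180·T = 668.8 T
  water: 4221.8(T − 76.6)
4890.6 T = 323390 − 57486 = 265904
T ≈ 54.37 °C (positive, so assuming full melt was valid).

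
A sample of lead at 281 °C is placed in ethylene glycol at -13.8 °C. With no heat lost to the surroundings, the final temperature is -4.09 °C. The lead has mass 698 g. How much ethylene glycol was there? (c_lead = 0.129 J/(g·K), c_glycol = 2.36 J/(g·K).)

Heat lost by the lead = heat gained by the glycol:
698·0.129·(281 − -4.09) = m·2.36·(-4.09 − (-13.8))
22.92 m = 25670  ⇒  m ≈ 1120 g

m ≈ 1120 g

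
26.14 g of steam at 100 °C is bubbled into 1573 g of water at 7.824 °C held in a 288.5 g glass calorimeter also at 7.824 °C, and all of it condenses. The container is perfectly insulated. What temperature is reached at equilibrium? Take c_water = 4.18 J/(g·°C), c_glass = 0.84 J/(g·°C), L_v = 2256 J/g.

Net heat exchanged in the isolated system is zero:
latent heat released on condensation: 26.14×2256 = 58972; condensed water 100 °C→T: 109.27(T − 100); original water: 6575.1(T − 7.824); cup: 242.34(T − 7.824)
6926.7 T = 58972 + 10927 + 53340 = 123238
T ≈ 17.79 °C — below 100 °C, confirming all the steam condensed.

T_f ≈ 17.8 °C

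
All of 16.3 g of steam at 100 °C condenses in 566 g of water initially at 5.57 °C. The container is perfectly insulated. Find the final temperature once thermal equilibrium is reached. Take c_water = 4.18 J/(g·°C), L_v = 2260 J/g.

T_f ≈ 23.3 °C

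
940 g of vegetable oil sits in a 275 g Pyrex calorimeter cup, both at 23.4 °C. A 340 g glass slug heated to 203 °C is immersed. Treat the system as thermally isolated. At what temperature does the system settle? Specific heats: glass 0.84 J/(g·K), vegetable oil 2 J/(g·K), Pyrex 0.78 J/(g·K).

Heat gained plus heat lost sum to zero:
340·0.84·(T − 203) + 940·2·(T − 23.4) + 275·0.78·(T − 23.4) = 0
2380.1 T = 106988
T = 106988/2380.1 ≈ 44.95 °C

T_f ≈ 45.0 °C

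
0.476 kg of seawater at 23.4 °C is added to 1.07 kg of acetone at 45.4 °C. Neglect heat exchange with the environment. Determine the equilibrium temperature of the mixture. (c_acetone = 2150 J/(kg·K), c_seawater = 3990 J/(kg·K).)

T_f ≈ 35.5 °C

Conservation of energy gives ΣQ = 0:
1.07·2150·(T − 45.4) + 0.476·3990·(T − 23.4) = 0
2300.5(T − 45.4) + 1899.2(T − 23.4) = 0
4199.7 T = 148885
T = 148885/4199.7 ≈ 35.45 °C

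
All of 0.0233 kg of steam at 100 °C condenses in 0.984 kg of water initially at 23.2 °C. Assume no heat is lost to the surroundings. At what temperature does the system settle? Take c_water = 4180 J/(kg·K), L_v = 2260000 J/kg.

T_f ≈ 37.5 °C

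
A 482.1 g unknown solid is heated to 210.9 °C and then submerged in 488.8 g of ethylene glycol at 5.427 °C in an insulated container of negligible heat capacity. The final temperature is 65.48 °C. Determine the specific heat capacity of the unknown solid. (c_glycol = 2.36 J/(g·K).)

c ≈ 0.988 J/(g·K)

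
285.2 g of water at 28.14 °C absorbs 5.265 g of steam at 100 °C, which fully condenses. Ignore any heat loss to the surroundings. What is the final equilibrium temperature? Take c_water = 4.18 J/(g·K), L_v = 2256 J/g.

T_f ≈ 39.2 °C

Heat gained plus heat lost sum to zero:
latent heat released on condensation: 5.265×2256 = 11878; condensate cools 100→T: 5.265×4.18×(T − 100) = 22.01(T − 100); water warms: 285.2×4.18×(T − 28.14) = 1192.1(T − 28.14)
1214.1 T = 11878 + 2200.8 + 33547 = 47625
T ≈ 39.23 °C (< 100 °C, so full condensation is consistent).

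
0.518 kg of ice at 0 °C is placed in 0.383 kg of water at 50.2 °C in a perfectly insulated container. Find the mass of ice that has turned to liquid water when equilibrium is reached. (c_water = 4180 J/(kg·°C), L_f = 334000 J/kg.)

m_melted ≈ 0.241 kg

Heat available from the water dropping to 0 °C: 0.383·4180·50.2 = 80367 J.
Melting all 0.518 kg of ice would need 0.518·334000 = 173012 J.
That's not enough to melt it all — equilibrium is at 0 °C with ice remaining.
m_melted·334000 = 80367  ⇒  m_melted ≈ 0.2406 kg.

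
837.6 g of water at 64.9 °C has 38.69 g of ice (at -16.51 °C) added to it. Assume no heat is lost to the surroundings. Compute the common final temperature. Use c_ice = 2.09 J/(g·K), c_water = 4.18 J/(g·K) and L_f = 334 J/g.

T_f ≈ 58.1 °C

Taking heat into each body as positive, Σ m c ΔT = 0:
ice -16.51→0 °C: 38.69·2.09·16.51 = 1335; melt ice: 38.69·334 = 12922; meltwater 0→T: 38.69·4.18·T = 161.72 T; water cools: 837.6·4.18·(T − 64.9) = 3501.2(T − 64.9)
3662.9 T = 227226 − 14257 = 212968
T ≈ 58.14 °C — above 0 °C, consistent with complete melting.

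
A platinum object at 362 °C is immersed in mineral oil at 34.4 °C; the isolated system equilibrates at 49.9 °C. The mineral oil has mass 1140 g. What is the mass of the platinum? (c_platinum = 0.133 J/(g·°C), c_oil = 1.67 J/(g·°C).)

m ≈ 711 g

Heat gained plus heat lost sum to zero:
m×0.133×(49.9 − 362) + 1140×1.67×(49.9 − 34.4) = 0
-41.51 m = -29509
m = -29509/-41.51 ≈ 710.9 g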